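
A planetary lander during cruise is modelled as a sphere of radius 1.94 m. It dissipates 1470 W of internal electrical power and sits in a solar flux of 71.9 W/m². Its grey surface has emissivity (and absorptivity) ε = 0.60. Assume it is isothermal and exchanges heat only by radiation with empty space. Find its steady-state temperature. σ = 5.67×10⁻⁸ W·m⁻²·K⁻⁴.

At steady state, absorbed solar power + internal power = radiated power.
Absorbed: α·S·A_cross = 0.60·71.9·11.82 = 510.1 W (cross-section πr²).
Total input = 510.1 + 1470 = 1980 W.
Radiated: εσ·A_surf·T⁴ with A_surf = 4πr² = 47.29 m².
T⁴ = 1980/(0.60·5.67×10⁻⁸·47.29) = 1.231×10⁹ K⁴.

T ≈ 187 K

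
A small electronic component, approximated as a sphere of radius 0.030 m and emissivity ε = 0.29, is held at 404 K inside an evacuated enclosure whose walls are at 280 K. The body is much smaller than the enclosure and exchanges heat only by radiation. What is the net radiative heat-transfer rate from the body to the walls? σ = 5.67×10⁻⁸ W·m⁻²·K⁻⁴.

P_net ≈ 3.81 W

For a small grey body in a large enclosure: P_net = εσA(T_body⁴ − T_wall⁴).
A = 4πr² = 0.01131 m²; T_body⁴ − T_wall⁴ = 2.664×10¹⁰ − 6.147×10⁹ = 2.049×10¹⁰ K⁴.
|P_net| = 0.29·5.67×10⁻⁸·0.01131·2.049×10¹⁰.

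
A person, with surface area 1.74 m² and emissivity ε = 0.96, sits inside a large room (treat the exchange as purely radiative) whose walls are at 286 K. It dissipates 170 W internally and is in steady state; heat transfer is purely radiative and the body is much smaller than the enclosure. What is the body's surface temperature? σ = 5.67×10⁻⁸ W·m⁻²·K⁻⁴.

For a small grey body in a large enclosure, net radiated power = εσA(T⁴ − T_w⁴).
Steady state: P = εσA(T⁴ − T_w⁴) with A = 1.74 m².
T⁴ = P/(εσA) + T_w⁴ = 170/(0.96·5.67×10⁻⁸·1.740) + (286)⁴
    = 1.795×10⁹ + 6.691×10⁹ = 8.486×10⁹ K⁴.

T ≈ 304 K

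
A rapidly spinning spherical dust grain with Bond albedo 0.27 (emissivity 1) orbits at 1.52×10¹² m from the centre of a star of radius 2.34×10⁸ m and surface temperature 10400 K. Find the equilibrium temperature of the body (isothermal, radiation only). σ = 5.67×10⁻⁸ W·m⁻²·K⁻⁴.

T ≈ 84.3 K

The star's surface emits σT_*⁴; at distance d the flux is S = σT_*⁴(R_*/d)².
S = 5.67×10⁻⁸·(10400)⁴·(2.34×10⁸/1.52×10¹²)² = 15.72 W/m².
For an isothermal sphere T⁴ = (1−a)S/(4σ) = 5.060×10⁷ K⁴.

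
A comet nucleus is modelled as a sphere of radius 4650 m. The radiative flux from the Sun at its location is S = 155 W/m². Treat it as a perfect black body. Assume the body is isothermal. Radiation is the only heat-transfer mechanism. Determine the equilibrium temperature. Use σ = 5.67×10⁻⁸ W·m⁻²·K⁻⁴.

T ≈ 162 K

At equilibrium, absorbed power = emitted power.
Absorbing cross-section = πr² = 6.793×10⁷ m²; emitting surface = 4πr² = 2.717×10⁸ m² (ratio 4).
S·A_cross = εσ·A_surf·T⁴  ⇒  T⁴ = S/(4σ).
T⁴ = 1.00·155/(4·5.67×10⁻⁸) = 6.834×10⁸ K⁴.
T = (6.834×10⁸)^(1/4).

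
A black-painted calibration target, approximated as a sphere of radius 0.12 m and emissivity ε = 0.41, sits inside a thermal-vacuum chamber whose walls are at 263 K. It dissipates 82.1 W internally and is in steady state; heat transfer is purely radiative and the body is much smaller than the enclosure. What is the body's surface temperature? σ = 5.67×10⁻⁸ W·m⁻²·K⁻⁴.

T ≈ 395 K

For a small grey body in a large enclosure, net radiated power = εσA(T⁴ − T_w⁴).
Steady state: P = εσA(T⁴ − T_w⁴) with A = 4πr² = 0.1810 m².
T⁴ = P/(εσA) + T_w⁴ = 82.1/(0.41·5.67×10⁻⁸·0.1810) + (263)⁴
    = 1.952×10¹⁰ + 4.784×10⁹ = 2.430×10¹⁰ K⁴.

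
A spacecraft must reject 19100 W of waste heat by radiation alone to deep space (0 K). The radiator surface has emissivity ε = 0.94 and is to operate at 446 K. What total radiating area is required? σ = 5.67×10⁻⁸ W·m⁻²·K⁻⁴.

P = εσA T⁴ ⇒ A = P/(εσT⁴).
T⁴ = 3.957×10¹⁰ K⁴.
A = 19100/(0.94 × 5.67×10⁻⁸ × 3.957×10¹⁰).

A ≈ 9.06 m²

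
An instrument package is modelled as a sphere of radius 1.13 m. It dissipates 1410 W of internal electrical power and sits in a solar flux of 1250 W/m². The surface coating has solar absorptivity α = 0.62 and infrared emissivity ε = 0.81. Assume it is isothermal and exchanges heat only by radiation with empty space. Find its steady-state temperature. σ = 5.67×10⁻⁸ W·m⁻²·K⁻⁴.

T ≈ 280 K

At steady state, absorbed solar power + internal power = radiated power.
Absorbed: α·S·A_cross = 0.62·1250·4.011 = 3109 W (cross-section πr²).
Total input = 3109 + 1410 = 4519 W.
Radiated: εσ·A_surf·T⁴ with A_surf = 4πr² = 16.05 m².
T⁴ = 4519/(0.81·5.67×10⁻⁸·16.05) = 6.132×10⁹ K⁴.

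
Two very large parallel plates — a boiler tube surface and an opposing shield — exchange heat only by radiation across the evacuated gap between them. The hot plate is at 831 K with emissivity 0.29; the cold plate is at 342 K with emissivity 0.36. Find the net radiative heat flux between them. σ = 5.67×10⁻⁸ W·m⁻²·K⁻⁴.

For two infinite grey parallel plates, q = σ(T₁⁴ − T₂⁴)/(1/ε₁ + 1/ε₂ − 1).
T₁⁴ − T₂⁴ = 4.769×10¹¹ − 1.368×10¹⁰ = 4.632×10¹¹ K⁴.
1/ε₁ + 1/ε₂ − 1 = 3.448 + 2.778 − 1 = 5.226.
q = 5.67×10⁻⁸ × 4.632×10¹¹ / 5.226.

q ≈ 5030 W/m²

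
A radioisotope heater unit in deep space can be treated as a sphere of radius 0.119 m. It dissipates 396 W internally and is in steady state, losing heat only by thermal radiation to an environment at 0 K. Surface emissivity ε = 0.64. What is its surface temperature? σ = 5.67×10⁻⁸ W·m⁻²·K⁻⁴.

T ≈ 498 K

Steady state: internal power = radiated power, P = εσA T⁴.
Radiating area A = 4πr² = 0.1780 m².
T⁴ = P/(εσA) = 396/(0.64·5.67×10⁻⁸·0.1780) = 6.132×10¹⁰ K⁴.
T = (6.132×10¹⁰)^(1/4).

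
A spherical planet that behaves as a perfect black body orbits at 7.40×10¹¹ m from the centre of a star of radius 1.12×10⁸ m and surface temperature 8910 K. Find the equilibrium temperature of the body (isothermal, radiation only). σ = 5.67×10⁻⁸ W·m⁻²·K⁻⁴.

T ≈ 77.5 K

The star's surface emits σT_*⁴; at distance d the flux is S = σT_*⁴(R_*/d)².
S = 5.67×10⁻⁸·(8910)⁴·(1.12×10⁸/7.40×10¹¹)² = 8.186 W/m².
For an isothermal sphere T⁴ = (1−a)S/(4σ) = 3.609×10⁷ K⁴.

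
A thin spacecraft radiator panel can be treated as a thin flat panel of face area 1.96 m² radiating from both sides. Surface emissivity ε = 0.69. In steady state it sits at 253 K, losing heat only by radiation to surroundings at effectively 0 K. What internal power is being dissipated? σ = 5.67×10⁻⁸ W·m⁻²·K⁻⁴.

P ≈ 628 W

Steady state: P = εσA T⁴.
A = 2·1.96 = 3.920 m²; T⁴ = (253)⁴ = 4.097×10⁹ K⁴.
P = 0.69 × 5.67×10⁻⁸ × 3.920 × 4.097×10⁹.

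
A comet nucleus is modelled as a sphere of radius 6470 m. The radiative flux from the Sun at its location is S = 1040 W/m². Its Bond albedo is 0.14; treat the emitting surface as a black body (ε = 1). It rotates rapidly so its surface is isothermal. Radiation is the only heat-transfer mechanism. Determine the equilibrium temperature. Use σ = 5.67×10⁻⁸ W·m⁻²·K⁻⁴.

T ≈ 251 K

At equilibrium, absorbed power = emitted power.
Absorbing cross-section = πr² = 1.315×10⁸ m²; emitting surface = 4πr² = 5.260×10⁸ m² (ratio 4).
(1−a)S·A_cross = εσ·A_surf·T⁴  ⇒  T⁴ = (1−a)S/(4σ).
T⁴ = 0.860·1040/(4·5.67×10⁻⁸) = 3.944×10⁹ K⁴.
T = (3.944×10⁹)^(1/4).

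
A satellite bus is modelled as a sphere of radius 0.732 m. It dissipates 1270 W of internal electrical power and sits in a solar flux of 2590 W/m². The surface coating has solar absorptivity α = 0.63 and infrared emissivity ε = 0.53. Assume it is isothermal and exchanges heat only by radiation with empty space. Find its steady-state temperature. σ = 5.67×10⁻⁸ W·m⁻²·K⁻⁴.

T ≈ 375 K

At steady state, absorbed solar power + internal power = radiated power.
Absorbed: α·S·A_cross = 0.63·2590·1.683 = 2747 W (cross-section πr²).
Total input = 2747 + 1270 = 4017 W.
Radiated: εσ·A_surf·T⁴ with A_surf = 4πr² = 6.733 m².
T⁴ = 4017/(0.53·5.67×10⁻⁸·6.733) = 1.985×10¹⁰ K⁴.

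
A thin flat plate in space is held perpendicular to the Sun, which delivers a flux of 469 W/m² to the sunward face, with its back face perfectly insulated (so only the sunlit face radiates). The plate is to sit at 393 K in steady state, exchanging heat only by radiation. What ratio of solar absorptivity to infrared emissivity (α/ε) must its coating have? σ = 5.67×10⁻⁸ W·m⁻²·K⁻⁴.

Balance: αS·A = εσ·1A·T⁴ ⇒ α/ε = σT⁴/S.
α/ε = 5.67×10⁻⁸·(393)⁴/469 = 5.67×10⁻⁸·2.385×10¹⁰/469.

α/ε ≈ 2.88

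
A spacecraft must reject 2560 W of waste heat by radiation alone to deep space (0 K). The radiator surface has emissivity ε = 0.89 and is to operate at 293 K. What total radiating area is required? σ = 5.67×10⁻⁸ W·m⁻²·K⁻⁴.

P = εσA T⁴ ⇒ A = P/(εσT⁴).
T⁴ = 7.370×10⁹ K⁴.
A = 2560/(0.89 × 5.67×10⁻⁸ × 7.370×10⁹).

A ≈ 6.88 m²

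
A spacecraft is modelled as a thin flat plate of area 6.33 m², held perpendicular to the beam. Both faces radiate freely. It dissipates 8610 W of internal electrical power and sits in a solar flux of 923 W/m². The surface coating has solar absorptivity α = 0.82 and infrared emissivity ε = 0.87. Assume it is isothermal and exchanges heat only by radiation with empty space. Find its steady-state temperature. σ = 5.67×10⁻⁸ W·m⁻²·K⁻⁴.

T ≈ 383 K

At steady state, absorbed solar power + internal power = radiated power.
Absorbed: α·S·A_cross = 0.82·923·6.330 = 4791 W (cross-section A).
Total input = 4791 + 8610 = 13400 W.
Radiated: εσ·A_surf·T⁴ with A_surf = 2A = 12.66 m².
T⁴ = 13400/(0.87·5.67×10⁻⁸·12.66) = 2.146×10¹⁰ K⁴.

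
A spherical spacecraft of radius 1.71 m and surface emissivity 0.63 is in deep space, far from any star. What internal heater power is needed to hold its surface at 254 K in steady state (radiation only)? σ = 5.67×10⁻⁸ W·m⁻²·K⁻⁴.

P ≈ 5460 W

P = εσ·4πr²·T⁴.
4πr² = 36.75 m²; T⁴ = 4.162×10⁹ K⁴.
P = 0.63·5.67×10⁻⁸·36.75·4.162×10⁹.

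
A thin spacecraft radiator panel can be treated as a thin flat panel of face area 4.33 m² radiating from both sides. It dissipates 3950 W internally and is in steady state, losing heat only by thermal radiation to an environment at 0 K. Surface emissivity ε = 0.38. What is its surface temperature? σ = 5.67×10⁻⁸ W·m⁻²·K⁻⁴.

T ≈ 381 K

Steady state: internal power = radiated power, P = εσA T⁴.
Radiating area A = 2·4.33 = 8.660 m².
T⁴ = P/(εσA) = 3950/(0.38·5.67×10⁻⁸·8.660) = 2.117×10¹⁰ K⁴.
T = (2.117×10¹⁰)^(1/4).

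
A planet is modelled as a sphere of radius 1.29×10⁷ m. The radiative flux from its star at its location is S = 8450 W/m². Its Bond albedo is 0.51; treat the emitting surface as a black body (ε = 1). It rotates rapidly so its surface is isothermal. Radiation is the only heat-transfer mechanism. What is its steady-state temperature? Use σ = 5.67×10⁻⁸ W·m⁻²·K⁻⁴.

At equilibrium, absorbed power = emitted power.
Absorbing cross-section = πr² = 5.228×10¹⁴ m²; emitting surface = 4πr² = 2.091×10¹⁵ m² (ratio 4).
(1−a)S·A_cross = εσ·A_surf·T⁴  ⇒  T⁴ = (1−a)S/(4σ).
T⁴ = 0.490·8450/(4·5.67×10⁻⁸) = 1.826×10¹⁰ K⁴.
T = (1.826×10¹⁰)^(1/4).

T ≈ 368 K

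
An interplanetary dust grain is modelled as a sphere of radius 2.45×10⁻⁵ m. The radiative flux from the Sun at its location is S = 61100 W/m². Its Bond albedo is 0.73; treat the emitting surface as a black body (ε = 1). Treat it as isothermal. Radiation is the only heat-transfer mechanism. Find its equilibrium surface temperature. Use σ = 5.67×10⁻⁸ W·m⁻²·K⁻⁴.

At equilibrium, absorbed power = emitted power.
Absorbing cross-section = πr² = 1.886×10⁻⁹ m²; emitting surface = 4πr² = 7.543×10⁻⁹ m² (ratio 4).
(1−a)S·A_cross = εσ·A_surf·T⁴  ⇒  T⁴ = (1−a)S/(4σ).
T⁴ = 0.270·61100/(4·5.67×10⁻⁸) = 7.274×10¹⁰ K⁴.
T = (7.274×10¹⁰)^(1/4).

T ≈ 519 K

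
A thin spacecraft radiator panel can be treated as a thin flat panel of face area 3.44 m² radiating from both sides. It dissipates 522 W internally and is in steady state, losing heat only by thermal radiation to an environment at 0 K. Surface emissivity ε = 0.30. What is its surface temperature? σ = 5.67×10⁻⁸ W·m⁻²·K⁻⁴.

Steady state: internal power = radiated power, P = εσA T⁴.
Radiating area A = 2·3.44 = 6.880 m².
T⁴ = P/(εσA) = 522/(0.30·5.67×10⁻⁸·6.880) = 4.460×10⁹ K⁴.
T = (4.460×10⁹)^(1/4).

T ≈ 258 K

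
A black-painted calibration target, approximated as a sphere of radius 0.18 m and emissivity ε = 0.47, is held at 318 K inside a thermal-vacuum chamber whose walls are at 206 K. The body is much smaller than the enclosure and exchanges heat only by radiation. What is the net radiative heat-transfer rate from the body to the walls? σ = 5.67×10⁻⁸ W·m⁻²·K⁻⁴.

For a small grey body in a large enclosure: P_net = εσA(T_body⁴ − T_wall⁴).
A = 4πr² = 0.4072 m²; T_body⁴ − T_wall⁴ = 1.023×10¹⁰ − 1.801×10⁹ = 8.425×10⁹ K⁴.
|P_net| = 0.47·5.67×10⁻⁸·0.4072·8.425×10⁹.

P_net ≈ 91.4 W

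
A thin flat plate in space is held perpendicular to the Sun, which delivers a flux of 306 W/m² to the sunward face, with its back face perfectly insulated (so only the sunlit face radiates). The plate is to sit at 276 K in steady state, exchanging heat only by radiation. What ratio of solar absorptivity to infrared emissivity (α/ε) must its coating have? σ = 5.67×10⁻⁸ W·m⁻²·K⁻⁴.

Balance: αS·A = εσ·1A·T⁴ ⇒ α/ε = σT⁴/S.
α/ε = 5.67×10⁻⁸·(276)⁴/306 = 5.67×10⁻⁸·5.803×10⁹/306.

α/ε ≈ 1.08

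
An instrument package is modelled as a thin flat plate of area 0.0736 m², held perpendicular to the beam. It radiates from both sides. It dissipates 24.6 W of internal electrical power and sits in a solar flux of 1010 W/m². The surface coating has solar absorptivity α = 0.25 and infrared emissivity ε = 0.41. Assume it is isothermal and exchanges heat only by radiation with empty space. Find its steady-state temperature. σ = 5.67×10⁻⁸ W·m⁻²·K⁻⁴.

At steady state, absorbed solar power + internal power = radiated power.
Absorbed: α·S·A_cross = 0.25·1010·0.07360 = 18.58 W (cross-section A).
Total input = 18.58 + 24.6 = 43.18 W.
Radiated: εσ·A_surf·T⁴ with A_surf = 2A = 0.1472 m².
T⁴ = 43.18/(0.41·5.67×10⁻⁸·0.1472) = 1.262×10¹⁰ K⁴.

T ≈ 335 K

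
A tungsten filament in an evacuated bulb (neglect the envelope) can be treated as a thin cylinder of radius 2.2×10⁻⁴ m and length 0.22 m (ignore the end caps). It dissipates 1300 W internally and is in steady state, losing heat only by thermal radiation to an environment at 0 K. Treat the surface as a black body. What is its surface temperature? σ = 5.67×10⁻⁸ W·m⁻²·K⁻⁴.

T ≈ 2950 K

Steady state: internal power = radiated power, P = εσA T⁴.
Radiating area A = 2πrL = 3.041×10⁻⁴ m².
T⁴ = P/(εσA) = 1300/(1.0·5.67×10⁻⁸·3.041×10⁻⁴) = 7.539×10¹³ K⁴.
T = (7.539×10¹³)^(1/4).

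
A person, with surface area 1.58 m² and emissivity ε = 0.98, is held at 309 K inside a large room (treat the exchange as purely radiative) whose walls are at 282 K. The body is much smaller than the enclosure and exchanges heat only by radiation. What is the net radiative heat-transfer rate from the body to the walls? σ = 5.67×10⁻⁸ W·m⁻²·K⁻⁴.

For a small grey body in a large enclosure: P_net = εσA(T_body⁴ − T_wall⁴).
A = 1.58 m²; T_body⁴ − T_wall⁴ = 9.117×10⁹ − 6.324×10⁹ = 2.793×10⁹ K⁴.
|P_net| = 0.98·5.67×10⁻⁸·1.580·2.793×10⁹.

P_net ≈ 245 W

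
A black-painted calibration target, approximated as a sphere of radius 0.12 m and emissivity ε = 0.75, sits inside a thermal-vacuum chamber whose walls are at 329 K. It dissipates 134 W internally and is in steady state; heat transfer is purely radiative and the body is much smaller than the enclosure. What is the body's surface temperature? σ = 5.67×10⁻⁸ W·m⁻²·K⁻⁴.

T ≈ 413 K

For a small grey body in a large enclosure, net radiated power = εσA(T⁴ − T_w⁴).
Steady state: P = εσA(T⁴ − T_w⁴) with A = 4πr² = 0.1810 m².
T⁴ = P/(εσA) + T_w⁴ = 134/(0.75·5.67×10⁻⁸·0.1810) + (329)⁴
    = 1.741×10¹⁰ + 1.172×10¹⁰ = 2.913×10¹⁰ K⁴.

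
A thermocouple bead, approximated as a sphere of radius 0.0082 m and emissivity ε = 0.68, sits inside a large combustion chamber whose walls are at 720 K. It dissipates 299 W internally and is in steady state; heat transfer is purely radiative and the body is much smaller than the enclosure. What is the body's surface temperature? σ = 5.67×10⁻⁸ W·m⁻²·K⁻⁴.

For a small grey body in a large enclosure, net radiated power = εσA(T⁴ − T_w⁴).
Steady state: P = εσA(T⁴ − T_w⁴) with A = 4πr² = 8.450×10⁻⁴ m².
T⁴ = P/(εσA) + T_w⁴ = 299/(0.68·5.67×10⁻⁸·8.450×10⁻⁴) + (720)⁴
    = 9.178×10¹² + 2.687×10¹¹ = 9.447×10¹² K⁴.

T ≈ 1750 K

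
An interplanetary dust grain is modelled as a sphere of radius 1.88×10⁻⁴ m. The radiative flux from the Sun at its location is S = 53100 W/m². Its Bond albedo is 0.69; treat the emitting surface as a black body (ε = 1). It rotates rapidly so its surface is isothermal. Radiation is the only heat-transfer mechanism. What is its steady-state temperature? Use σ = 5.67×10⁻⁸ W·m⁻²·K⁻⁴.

T ≈ 519 K

At equilibrium, absorbed power = emitted power.
Absorbing cross-section = πr² = 1.110×10⁻⁷ m²; emitting surface = 4πr² = 4.441×10⁻⁷ m² (ratio 4).
(1−a)S·A_cross = εσ·A_surf·T⁴  ⇒  T⁴ = (1−a)S/(4σ).
T⁴ = 0.310·53100/(4·5.67×10⁻⁸) = 7.258×10¹⁰ K⁴.
T = (7.258×10¹⁰)^(1/4).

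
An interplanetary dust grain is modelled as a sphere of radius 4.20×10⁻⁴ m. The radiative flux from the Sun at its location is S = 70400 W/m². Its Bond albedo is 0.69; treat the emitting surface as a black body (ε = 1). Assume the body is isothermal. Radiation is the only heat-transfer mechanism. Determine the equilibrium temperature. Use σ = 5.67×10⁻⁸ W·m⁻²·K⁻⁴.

At equilibrium, absorbed power = emitted power.
Absorbing cross-section = πr² = 5.542×10⁻⁷ m²; emitting surface = 4πr² = 2.217×10⁻⁶ m² (ratio 4).
(1−a)S·A_cross = εσ·A_surf·T⁴  ⇒  T⁴ = (1−a)S/(4σ).
T⁴ = 0.310·70400/(4·5.67×10⁻⁸) = 9.623×10¹⁰ K⁴.
T = (9.623×10¹⁰)^(1/4).

T ≈ 557 K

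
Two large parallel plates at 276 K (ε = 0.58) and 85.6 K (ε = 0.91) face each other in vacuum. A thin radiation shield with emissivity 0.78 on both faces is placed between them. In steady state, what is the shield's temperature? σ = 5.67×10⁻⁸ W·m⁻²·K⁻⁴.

In steady state the net flux on the hot side equals that on the cold side.
σ(T₁⁴−T_s⁴)/D₁ = σ(T_s⁴−T₂⁴)/D₂, with D₁ = 1/ε₁+1/ε_s−1 = 2.006, D₂ = 1/ε_s+1/ε₂−1 = 1.381.
Solve for T_s⁴: T_s⁴ = (D₂·T₁⁴ + D₁·T₂⁴)/(D₁+D₂) = 2.398×10⁹ K⁴.

T_s ≈ 221 K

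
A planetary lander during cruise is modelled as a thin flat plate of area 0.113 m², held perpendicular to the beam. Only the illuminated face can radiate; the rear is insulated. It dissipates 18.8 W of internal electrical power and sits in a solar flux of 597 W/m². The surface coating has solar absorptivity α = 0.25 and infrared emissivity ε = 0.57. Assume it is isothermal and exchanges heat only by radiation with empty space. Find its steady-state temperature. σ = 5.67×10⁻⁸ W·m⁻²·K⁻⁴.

T ≈ 314 K

At steady state, absorbed solar power + internal power = radiated power.
Absorbed: α·S·A_cross = 0.25·597·0.1130 = 16.87 W (cross-section A).
Total input = 16.87 + 18.8 = 35.67 W.
Radiated: εσ·A_surf·T⁴ with A_surf = A = 0.1130 m².
T⁴ = 35.67/(0.57·5.67×10⁻⁸·0.1130) = 9.766×10⁹ K⁴.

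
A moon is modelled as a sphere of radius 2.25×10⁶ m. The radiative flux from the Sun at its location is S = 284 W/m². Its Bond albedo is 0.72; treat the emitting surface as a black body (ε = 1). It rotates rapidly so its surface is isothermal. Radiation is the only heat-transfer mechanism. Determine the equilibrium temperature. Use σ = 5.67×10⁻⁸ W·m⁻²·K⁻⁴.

T ≈ 137 K

At equilibrium, absorbed power = emitted power.
Absorbing cross-section = πr² = 1.590×10¹³ m²; emitting surface = 4πr² = 6.362×10¹³ m² (ratio 4).
(1−a)S·A_cross = εσ·A_surf·T⁴  ⇒  T⁴ = (1−a)S/(4σ).
T⁴ = 0.280·284/(4·5.67×10⁻⁸) = 3.506×10⁸ K⁴.
T = (3.506×10⁸)^(1/4).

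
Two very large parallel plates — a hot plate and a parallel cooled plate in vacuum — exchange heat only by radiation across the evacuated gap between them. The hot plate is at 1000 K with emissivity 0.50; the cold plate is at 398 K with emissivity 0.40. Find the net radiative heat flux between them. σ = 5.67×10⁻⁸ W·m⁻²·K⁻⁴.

q ≈ 15800 W/m²

For two infinite grey parallel plates, q = σ(T₁⁴ − T₂⁴)/(1/ε₁ + 1/ε₂ − 1).
T₁⁴ − T₂⁴ = 1.000×10¹² − 2.509×10¹⁰ = 9.749×10¹¹ K⁴.
1/ε₁ + 1/ε₂ − 1 = 2.000 + 2.500 − 1 = 3.500.
q = 5.67×10⁻⁸ × 9.749×10¹¹ / 3.500.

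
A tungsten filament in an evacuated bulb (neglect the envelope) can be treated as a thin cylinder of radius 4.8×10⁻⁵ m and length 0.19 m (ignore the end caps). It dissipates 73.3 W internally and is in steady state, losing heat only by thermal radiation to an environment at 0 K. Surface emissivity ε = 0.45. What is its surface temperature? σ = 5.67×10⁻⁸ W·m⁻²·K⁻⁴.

Steady state: internal power = radiated power, P = εσA T⁴.
Radiating area A = 2πrL = 5.730×10⁻⁵ m².
T⁴ = P/(εσA) = 73.3/(0.45·5.67×10⁻⁸·5.730×10⁻⁵) = 5.013×10¹³ K⁴.
T = (5.013×10¹³)^(1/4).

T ≈ 2660 K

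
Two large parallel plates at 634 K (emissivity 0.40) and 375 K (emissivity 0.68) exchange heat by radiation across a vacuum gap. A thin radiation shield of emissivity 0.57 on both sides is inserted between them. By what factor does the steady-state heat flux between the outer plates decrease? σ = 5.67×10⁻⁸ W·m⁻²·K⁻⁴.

Without shield: q₀ = σΔ(T⁴)/(1/ε₁+1/ε₂−1) with denominator 2.971.
With shield the two gaps are in series; the resistances add: (1/ε₁+1/ε_s−1)+(1/ε_s+1/ε₂−1) = 3.254+2.225 = 5.479.
Heat-flux ratio q₀/q = 5.479/2.971.

factor ≈ 1.84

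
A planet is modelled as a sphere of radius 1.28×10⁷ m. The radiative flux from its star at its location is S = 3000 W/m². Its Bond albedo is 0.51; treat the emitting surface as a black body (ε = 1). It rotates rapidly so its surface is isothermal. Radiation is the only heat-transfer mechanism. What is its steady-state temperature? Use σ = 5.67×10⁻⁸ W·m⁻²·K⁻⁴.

At equilibrium, absorbed power = emitted power.
Absorbing cross-section = πr² = 5.147×10¹⁴ m²; emitting surface = 4πr² = 2.059×10¹⁵ m² (ratio 4).
(1−a)S·A_cross = εσ·A_surf·T⁴  ⇒  T⁴ = (1−a)S/(4σ).
T⁴ = 0.490·3000/(4·5.67×10⁻⁸) = 6.481×10⁹ K⁴.
T = (6.481×10⁹)^(1/4).

T ≈ 284 K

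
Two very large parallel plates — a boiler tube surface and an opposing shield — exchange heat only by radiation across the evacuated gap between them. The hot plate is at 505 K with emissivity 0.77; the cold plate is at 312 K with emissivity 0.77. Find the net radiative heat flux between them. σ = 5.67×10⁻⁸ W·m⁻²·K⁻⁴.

q ≈ 1970 W/m²

For two infinite grey parallel plates, q = σ(T₁⁴ − T₂⁴)/(1/ε₁ + 1/ε₂ − 1).
T₁⁴ − T₂⁴ = 6.504×10¹⁰ − 9.476×10⁹ = 5.556×10¹⁰ K⁴.
1/ε₁ + 1/ε₂ − 1 = 1.299 + 1.299 − 1 = 1.597.
q = 5.67×10⁻⁸ × 5.556×10¹⁰ / 1.597.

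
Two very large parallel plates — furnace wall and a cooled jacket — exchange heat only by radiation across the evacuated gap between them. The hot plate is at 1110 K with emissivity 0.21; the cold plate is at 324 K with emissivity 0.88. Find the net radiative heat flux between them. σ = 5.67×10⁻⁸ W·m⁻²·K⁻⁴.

For two infinite grey parallel plates, q = σ(T₁⁴ − T₂⁴)/(1/ε₁ + 1/ε₂ − 1).
T₁⁴ − T₂⁴ = 1.518×10¹² − 1.102×10¹⁰ = 1.507×10¹² K⁴.
1/ε₁ + 1/ε₂ − 1 = 4.762 + 1.136 − 1 = 4.898.
q = 5.67×10⁻⁸ × 1.507×10¹² / 4.898.

q ≈ 17400 W/m²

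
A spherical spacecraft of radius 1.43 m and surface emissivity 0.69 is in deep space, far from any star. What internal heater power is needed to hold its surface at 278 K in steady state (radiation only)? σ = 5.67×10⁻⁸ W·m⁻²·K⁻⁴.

P ≈ 6000 W

P = εσ·4πr²·T⁴.
4πr² = 25.70 m²; T⁴ = 5.973×10⁹ K⁴.
P = 0.69·5.67×10⁻⁸·25.70·5.973×10⁹.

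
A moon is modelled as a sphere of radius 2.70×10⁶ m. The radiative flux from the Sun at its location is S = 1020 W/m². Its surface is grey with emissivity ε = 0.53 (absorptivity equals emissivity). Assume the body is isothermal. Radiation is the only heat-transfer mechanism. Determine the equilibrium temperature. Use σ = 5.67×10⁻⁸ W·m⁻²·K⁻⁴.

T ≈ 259 K

At equilibrium, absorbed power = emitted power.
Absorbing cross-section = πr² = 2.290×10¹³ m²; emitting surface = 4πr² = 9.161×10¹³ m² (ratio 4).
εS·A_cross = εσ·A_surf·T⁴  ⇒  T⁴ = S/(4σ)   (ε cancels).
T⁴ = 1020/(4·5.67×10⁻⁸) = 4.497×10⁹ K⁴.
T = (4.497×10⁹)^(1/4).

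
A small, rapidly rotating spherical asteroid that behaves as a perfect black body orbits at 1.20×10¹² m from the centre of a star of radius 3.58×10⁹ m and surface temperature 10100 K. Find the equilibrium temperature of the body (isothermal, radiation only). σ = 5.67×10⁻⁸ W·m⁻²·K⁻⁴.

The star's surface emits σT_*⁴; at distance d the flux is S = σT_*⁴(R_*/d)².
S = 5.67×10⁻⁸·(10100)⁴·(3.58×10⁹/1.20×10¹²)² = 5251 W/m².
For an isothermal sphere T⁴ = (1−a)S/(4σ) = 2.315×10¹⁰ K⁴.

T ≈ 390 K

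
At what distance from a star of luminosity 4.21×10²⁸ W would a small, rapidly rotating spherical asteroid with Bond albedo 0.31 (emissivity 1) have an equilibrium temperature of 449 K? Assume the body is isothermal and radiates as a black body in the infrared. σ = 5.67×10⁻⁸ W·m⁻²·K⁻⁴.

d ≈ 5.01×10¹¹ m

For an isothermal black-emitting sphere, (1−a)S·πr² = σ·4πr²·T⁴ ⇒ S = 4σT⁴/(1−a).
S = 4·5.67×10⁻⁸·(449)⁴/0.690 = 13360 W/m².
Flux falls as S = L/(4πd²), so d = √(L/(4πS)) = √(4.21×10²⁸/(4π·13360)).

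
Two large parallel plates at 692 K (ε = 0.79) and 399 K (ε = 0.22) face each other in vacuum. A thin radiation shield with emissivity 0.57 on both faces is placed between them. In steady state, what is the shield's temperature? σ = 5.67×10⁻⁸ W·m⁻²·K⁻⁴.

T_s ≈ 645 K

In steady state the net flux on the hot side equals that on the cold side.
σ(T₁⁴−T_s⁴)/D₁ = σ(T_s⁴−T₂⁴)/D₂, with D₁ = 1/ε₁+1/ε_s−1 = 2.020, D₂ = 1/ε_s+1/ε₂−1 = 5.300.
Solve for T_s⁴: T_s⁴ = (D₂·T₁⁴ + D₁·T₂⁴)/(D₁+D₂) = 1.730×10¹¹ K⁴.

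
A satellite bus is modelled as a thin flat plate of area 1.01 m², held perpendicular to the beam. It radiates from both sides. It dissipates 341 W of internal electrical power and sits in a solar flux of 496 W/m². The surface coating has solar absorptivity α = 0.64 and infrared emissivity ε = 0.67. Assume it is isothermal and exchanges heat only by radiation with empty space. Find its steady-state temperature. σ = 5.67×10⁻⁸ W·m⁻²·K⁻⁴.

At steady state, absorbed solar power + internal power = radiated power.
Absorbed: α·S·A_cross = 0.64·496·1.010 = 320.6 W (cross-section A).
Total input = 320.6 + 341 = 661.6 W.
Radiated: εσ·A_surf·T⁴ with A_surf = 2A = 2.020 m².
T⁴ = 661.6/(0.67·5.67×10⁻⁸·2.020) = 8.622×10⁹ K⁴.

T ≈ 305 K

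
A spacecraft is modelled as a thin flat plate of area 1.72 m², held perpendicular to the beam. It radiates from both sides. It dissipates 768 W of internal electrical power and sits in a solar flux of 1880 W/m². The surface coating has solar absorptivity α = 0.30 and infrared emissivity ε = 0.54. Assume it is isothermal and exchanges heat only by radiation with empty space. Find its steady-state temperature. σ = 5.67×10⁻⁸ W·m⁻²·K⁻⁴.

At steady state, absorbed solar power + internal power = radiated power.
Absorbed: α·S·A_cross = 0.30·1880·1.720 = 970.1 W (cross-section A).
Total input = 970.1 + 768 = 1738 W.
Radiated: εσ·A_surf·T⁴ with A_surf = 2A = 3.440 m².
T⁴ = 1738/(0.54·5.67×10⁻⁸·3.440) = 1.650×10¹⁰ K⁴.

T ≈ 358 K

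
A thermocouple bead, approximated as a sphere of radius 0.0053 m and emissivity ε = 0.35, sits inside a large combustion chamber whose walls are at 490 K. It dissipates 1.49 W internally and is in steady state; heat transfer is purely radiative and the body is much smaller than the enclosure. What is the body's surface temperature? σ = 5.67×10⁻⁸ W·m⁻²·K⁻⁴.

T ≈ 721 K

For a small grey body in a large enclosure, net radiated power = εσA(T⁴ − T_w⁴).
Steady state: P = εσA(T⁴ − T_w⁴) with A = 4πr² = 3.530×10⁻⁴ m².
T⁴ = P/(εσA) + T_w⁴ = 1.49/(0.35·5.67×10⁻⁸·3.530×10⁻⁴) + (490)⁴
    = 2.127×10¹¹ + 5.765×10¹⁰ = 2.704×10¹¹ K⁴.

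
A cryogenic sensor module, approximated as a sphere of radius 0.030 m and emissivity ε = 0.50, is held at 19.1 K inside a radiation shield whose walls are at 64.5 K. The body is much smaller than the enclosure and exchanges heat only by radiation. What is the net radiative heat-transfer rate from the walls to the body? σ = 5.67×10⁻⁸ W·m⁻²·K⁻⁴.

For a small grey body in a large enclosure: P_net = εσA(T_body⁴ − T_wall⁴).
A = 4πr² = 0.01131 m²; T_body⁴ − T_wall⁴ = 1.331×10⁵ − 1.731×10⁷ = -1.717×10⁷ K⁴.
|P_net| = 0.50·5.67×10⁻⁸·0.01131·1.717×10⁷.

P_net ≈ 0.00551 W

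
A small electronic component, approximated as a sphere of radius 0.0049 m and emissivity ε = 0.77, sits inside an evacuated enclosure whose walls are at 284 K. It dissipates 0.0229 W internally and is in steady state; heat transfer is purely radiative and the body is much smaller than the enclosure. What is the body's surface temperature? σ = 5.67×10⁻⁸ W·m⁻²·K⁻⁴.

T ≈ 301 K

For a small grey body in a large enclosure, net radiated power = εσA(T⁴ − T_w⁴).
Steady state: P = εσA(T⁴ − T_w⁴) with A = 4πr² = 3.017×10⁻⁴ m².
T⁴ = P/(εσA) + T_w⁴ = 0.0229/(0.77·5.67×10⁻⁸·3.017×10⁻⁴) + (284)⁴
    = 1.738×10⁹ + 6.505×10⁹ = 8.244×10⁹ K⁴.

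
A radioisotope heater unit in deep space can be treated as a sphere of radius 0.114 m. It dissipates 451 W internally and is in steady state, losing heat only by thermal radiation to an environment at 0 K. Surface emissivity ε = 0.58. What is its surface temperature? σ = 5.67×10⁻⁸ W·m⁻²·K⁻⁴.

Steady state: internal power = radiated power, P = εσA T⁴.
Radiating area A = 4πr² = 0.1633 m².
T⁴ = P/(εσA) = 451/(0.58·5.67×10⁻⁸·0.1633) = 8.397×10¹⁰ K⁴.
T = (8.397×10¹⁰)^(1/4).

T ≈ 538 K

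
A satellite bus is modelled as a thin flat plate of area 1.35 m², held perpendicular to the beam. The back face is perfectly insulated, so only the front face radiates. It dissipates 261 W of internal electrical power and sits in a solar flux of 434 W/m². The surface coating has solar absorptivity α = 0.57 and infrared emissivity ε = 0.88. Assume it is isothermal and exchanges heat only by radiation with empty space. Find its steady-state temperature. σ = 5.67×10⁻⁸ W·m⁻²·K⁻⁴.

At steady state, absorbed solar power + internal power = radiated power.
Absorbed: α·S·A_cross = 0.57·434·1.350 = 334.0 W (cross-section A).
Total input = 334.0 + 261 = 595.0 W.
Radiated: εσ·A_surf·T⁴ with A_surf = A = 1.350 m².
T⁴ = 595.0/(0.88·5.67×10⁻⁸·1.350) = 8.833×10⁹ K⁴.

T ≈ 307 K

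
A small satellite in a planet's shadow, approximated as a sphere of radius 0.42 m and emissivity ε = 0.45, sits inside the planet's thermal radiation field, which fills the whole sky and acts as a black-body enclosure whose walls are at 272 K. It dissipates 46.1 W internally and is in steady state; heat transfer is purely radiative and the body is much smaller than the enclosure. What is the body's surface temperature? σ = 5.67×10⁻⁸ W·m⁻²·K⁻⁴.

For a small grey body in a large enclosure, net radiated power = εσA(T⁴ − T_w⁴).
Steady state: P = εσA(T⁴ − T_w⁴) with A = 4πr² = 2.217 m².
T⁴ = P/(εσA) + T_w⁴ = 46.1/(0.45·5.67×10⁻⁸·2.217) + (272)⁴
    = 8.151×10⁸ + 5.474×10⁹ = 6.289×10⁹ K⁴.

T ≈ 282 K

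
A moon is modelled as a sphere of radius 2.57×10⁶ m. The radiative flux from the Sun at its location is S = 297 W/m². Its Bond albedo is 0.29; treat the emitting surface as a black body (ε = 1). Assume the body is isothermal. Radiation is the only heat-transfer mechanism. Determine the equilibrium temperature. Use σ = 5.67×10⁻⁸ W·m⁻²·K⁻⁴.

T ≈ 175 K

At equilibrium, absorbed power = emitted power.
Absorbing cross-section = πr² = 2.075×10¹³ m²; emitting surface = 4πr² = 8.300×10¹³ m² (ratio 4).
(1−a)S·A_cross = εσ·A_surf·T⁴  ⇒  T⁴ = (1−a)S/(4σ).
T⁴ = 0.710·297/(4·5.67×10⁻⁸) = 9.298×10⁸ K⁴.
T = (9.298×10⁸)^(1/4).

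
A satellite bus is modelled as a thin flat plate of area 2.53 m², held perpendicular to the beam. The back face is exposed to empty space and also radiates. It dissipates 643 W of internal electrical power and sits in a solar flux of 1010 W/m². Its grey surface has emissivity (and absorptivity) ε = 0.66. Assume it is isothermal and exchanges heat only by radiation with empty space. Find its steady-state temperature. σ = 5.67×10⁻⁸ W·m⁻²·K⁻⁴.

T ≈ 333 K

At steady state, absorbed solar power + internal power = radiated power.
Absorbed: α·S·A_cross = 0.66·1010·2.530 = 1686 W (cross-section A).
Total input = 1686 + 643 = 2329 W.
Radiated: εσ·A_surf·T⁴ with A_surf = 2A = 5.060 m².
T⁴ = 2329/(0.66·5.67×10⁻⁸·5.060) = 1.230×10¹⁰ K⁴.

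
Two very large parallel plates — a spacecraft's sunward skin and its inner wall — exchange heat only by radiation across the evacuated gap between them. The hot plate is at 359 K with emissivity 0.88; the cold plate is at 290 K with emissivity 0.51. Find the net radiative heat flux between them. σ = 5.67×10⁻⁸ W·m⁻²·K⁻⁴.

q ≈ 258 W/m²

For two infinite grey parallel plates, q = σ(T₁⁴ − T₂⁴)/(1/ε₁ + 1/ε₂ − 1).
T₁⁴ − T₂⁴ = 1.661×10¹⁰ − 7.073×10⁹ = 9.538×10⁹ K⁴.
1/ε₁ + 1/ε₂ − 1 = 1.136 + 1.961 − 1 = 2.097.
q = 5.67×10⁻⁸ × 9.538×10⁹ / 2.097.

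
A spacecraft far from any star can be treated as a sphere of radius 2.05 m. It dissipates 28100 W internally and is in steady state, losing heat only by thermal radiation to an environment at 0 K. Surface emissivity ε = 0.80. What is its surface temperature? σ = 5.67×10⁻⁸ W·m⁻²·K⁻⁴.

T ≈ 329 K

Steady state: internal power = radiated power, P = εσA T⁴.
Radiating area A = 4πr² = 52.81 m².
T⁴ = P/(εσA) = 28100/(0.80·5.67×10⁻⁸·52.81) = 1.173×10¹⁰ K⁴.
T = (1.173×10¹⁰)^(1/4).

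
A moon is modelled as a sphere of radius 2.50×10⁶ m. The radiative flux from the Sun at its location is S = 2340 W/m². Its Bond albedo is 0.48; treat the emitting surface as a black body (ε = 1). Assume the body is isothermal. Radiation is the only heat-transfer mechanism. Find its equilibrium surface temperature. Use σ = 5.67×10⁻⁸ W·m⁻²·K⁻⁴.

T ≈ 271 K

At equilibrium, absorbed power = emitted power.
Absorbing cross-section = πr² = 1.963×10¹³ m²; emitting surface = 4πr² = 7.854×10¹³ m² (ratio 4).
(1−a)S·A_cross = εσ·A_surf·T⁴  ⇒  T⁴ = (1−a)S/(4σ).
T⁴ = 0.520·2340/(4·5.67×10⁻⁸) = 5.365×10⁹ K⁴.
T = (5.365×10⁹)^(1/4).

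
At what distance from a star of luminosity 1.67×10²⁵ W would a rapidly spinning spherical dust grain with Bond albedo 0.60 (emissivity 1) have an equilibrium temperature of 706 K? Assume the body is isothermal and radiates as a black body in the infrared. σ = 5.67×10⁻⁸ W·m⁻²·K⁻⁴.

For an isothermal black-emitting sphere, (1−a)S·πr² = σ·4πr²·T⁴ ⇒ S = 4σT⁴/(1−a).
S = 4·5.67×10⁻⁸·(706)⁴/0.400 = 1.409×10⁵ W/m².
Flux falls as S = L/(4πd²), so d = √(L/(4πS)) = √(1.67×10²⁵/(4π·1.409×10⁵)).

d ≈ 3.07×10⁹ m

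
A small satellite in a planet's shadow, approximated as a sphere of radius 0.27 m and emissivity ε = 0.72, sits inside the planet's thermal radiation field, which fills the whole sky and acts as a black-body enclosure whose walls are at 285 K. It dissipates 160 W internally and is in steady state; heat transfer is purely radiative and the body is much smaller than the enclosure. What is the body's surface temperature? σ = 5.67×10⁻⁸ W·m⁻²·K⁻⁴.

For a small grey body in a large enclosure, net radiated power = εσA(T⁴ − T_w⁴).
Steady state: P = εσA(T⁴ − T_w⁴) with A = 4πr² = 0.9161 m².
T⁴ = P/(εσA) + T_w⁴ = 160/(0.72·5.67×10⁻⁸·0.9161) + (285)⁴
    = 4.278×10⁹ + 6.598×10⁹ = 1.088×10¹⁰ K⁴.

T ≈ 323 K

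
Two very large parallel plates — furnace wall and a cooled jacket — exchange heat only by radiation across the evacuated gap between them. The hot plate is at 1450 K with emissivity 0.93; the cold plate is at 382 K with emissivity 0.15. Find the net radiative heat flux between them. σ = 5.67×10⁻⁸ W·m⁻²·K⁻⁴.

q ≈ 37000 W/m²

For two infinite grey parallel plates, q = σ(T₁⁴ − T₂⁴)/(1/ε₁ + 1/ε₂ − 1).
T₁⁴ − T₂⁴ = 4.421×10¹² − 2.129×10¹⁰ = 4.399×10¹² K⁴.
1/ε₁ + 1/ε₂ − 1 = 1.075 + 6.667 − 1 = 6.742.
q = 5.67×10⁻⁸ × 4.399×10¹² / 6.742.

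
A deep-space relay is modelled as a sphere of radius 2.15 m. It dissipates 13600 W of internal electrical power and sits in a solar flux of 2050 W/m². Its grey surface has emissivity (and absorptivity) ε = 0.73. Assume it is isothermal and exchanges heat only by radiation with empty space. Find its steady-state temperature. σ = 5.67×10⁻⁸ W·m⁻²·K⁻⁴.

At steady state, absorbed solar power + internal power = radiated power.
Absorbed: α·S·A_cross = 0.73·2050·14.52 = 21730 W (cross-section πr²).
Total input = 21730 + 13600 = 35330 W.
Radiated: εσ·A_surf·T⁴ with A_surf = 4πr² = 58.09 m².
T⁴ = 35330/(0.73·5.67×10⁻⁸·58.09) = 1.470×10¹⁰ K⁴.

T ≈ 348 K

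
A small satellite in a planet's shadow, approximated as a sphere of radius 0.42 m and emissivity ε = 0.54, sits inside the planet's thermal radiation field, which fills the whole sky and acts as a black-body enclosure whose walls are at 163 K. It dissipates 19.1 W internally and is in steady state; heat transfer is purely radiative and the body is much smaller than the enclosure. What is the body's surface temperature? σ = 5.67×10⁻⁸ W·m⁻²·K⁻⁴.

For a small grey body in a large enclosure, net radiated power = εσA(T⁴ − T_w⁴).
Steady state: P = εσA(T⁴ − T_w⁴) with A = 4πr² = 2.217 m².
T⁴ = P/(εσA) + T_w⁴ = 19.1/(0.54·5.67×10⁻⁸·2.217) + (163)⁴
    = 2.814×10⁸ + 7.059×10⁸ = 9.873×10⁸ K⁴.

T ≈ 177 K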